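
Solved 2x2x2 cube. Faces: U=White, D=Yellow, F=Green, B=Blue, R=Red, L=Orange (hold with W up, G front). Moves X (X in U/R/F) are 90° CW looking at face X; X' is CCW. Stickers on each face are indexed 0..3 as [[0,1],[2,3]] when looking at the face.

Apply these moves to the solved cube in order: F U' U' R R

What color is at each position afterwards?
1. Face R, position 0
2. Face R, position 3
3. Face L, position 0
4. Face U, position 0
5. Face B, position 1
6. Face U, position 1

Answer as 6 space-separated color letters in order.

After move 1 (F): F=GGGG U=WWOO R=WRWR D=RRYY L=OYOY
After move 2 (U'): U=WOWO F=OYGG R=GGWR B=WRBB L=BBOY
After move 3 (U'): U=OOWW F=BBGG R=OYWR B=GGBB L=WROY
After move 4 (R): R=WORY U=OBWG F=BRGY D=RBYG B=WGOB
After move 5 (R): R=RWYO U=ORWY F=BBGG D=ROYW B=GGBB
Query 1: R[0] = R
Query 2: R[3] = O
Query 3: L[0] = W
Query 4: U[0] = O
Query 5: B[1] = G
Query 6: U[1] = R

Answer: R O W O G R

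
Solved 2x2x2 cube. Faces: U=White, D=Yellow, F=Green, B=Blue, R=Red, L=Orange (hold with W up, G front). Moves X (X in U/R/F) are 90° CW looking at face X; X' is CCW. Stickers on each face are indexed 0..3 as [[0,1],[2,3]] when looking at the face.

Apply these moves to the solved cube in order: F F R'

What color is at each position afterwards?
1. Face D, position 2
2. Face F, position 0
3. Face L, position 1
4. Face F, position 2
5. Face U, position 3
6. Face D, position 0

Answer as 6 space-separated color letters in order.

Answer: Y G R G B W

Derivation:
After move 1 (F): F=GGGG U=WWOO R=WRWR D=RRYY L=OYOY
After move 2 (F): F=GGGG U=WWYY R=OROR D=WWYY L=OROR
After move 3 (R'): R=RROO U=WBYB F=GWGY D=WGYG B=YBWB
Query 1: D[2] = Y
Query 2: F[0] = G
Query 3: L[1] = R
Query 4: F[2] = G
Query 5: U[3] = B
Query 6: D[0] = W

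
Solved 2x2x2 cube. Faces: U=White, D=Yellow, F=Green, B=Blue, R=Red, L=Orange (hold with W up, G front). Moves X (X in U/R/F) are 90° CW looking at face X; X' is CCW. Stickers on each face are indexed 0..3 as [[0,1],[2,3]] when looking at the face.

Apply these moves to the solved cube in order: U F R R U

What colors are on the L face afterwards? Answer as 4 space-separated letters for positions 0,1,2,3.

After move 1 (U): U=WWWW F=RRGG R=BBRR B=OOBB L=GGOO
After move 2 (F): F=GRGR U=WWOG R=WBWR D=RBYY L=GYOY
After move 3 (R): R=WWRB U=WROR F=GBGY D=RBYO B=GOWB
After move 4 (R): R=RWBW U=WBOY F=GBGO D=RWYG B=RORB
After move 5 (U): U=OWYB F=RWGO R=ROBW B=GYRB L=GBOY
Query: L face = GBOY

Answer: G B O Y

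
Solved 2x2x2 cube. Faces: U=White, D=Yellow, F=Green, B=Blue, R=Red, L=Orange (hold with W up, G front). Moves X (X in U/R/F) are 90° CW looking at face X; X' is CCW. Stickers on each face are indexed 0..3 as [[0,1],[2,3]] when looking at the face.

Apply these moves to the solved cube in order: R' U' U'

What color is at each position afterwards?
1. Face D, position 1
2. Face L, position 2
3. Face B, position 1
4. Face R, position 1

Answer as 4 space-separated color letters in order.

Answer: G O W O

Derivation:
After move 1 (R'): R=RRRR U=WBWB F=GWGW D=YGYG B=YBYB
After move 2 (U'): U=BBWW F=OOGW R=GWRR B=RRYB L=YBOO
After move 3 (U'): U=BWBW F=YBGW R=OORR B=GWYB L=RROO
Query 1: D[1] = G
Query 2: L[2] = O
Query 3: B[1] = W
Query 4: R[1] = O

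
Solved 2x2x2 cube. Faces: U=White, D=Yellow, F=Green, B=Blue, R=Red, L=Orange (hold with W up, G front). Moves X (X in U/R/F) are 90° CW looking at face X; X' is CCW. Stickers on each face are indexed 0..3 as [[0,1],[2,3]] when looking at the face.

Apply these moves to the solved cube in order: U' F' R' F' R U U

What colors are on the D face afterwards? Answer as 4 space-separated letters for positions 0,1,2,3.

Answer: W O Y Y

Derivation:
After move 1 (U'): U=WWWW F=OOGG R=GGRR B=RRBB L=BBOO
After move 2 (F'): F=OGOG U=WWGR R=YGYR D=BOYY L=BWOW
After move 3 (R'): R=GRYY U=WBGR F=OWOR D=BGYG B=YROB
After move 4 (F'): F=WROO U=WBGY R=GRBY D=WWYG L=BROG
After move 5 (R): R=BGYR U=WRGO F=WWOG D=WOYY B=YRBB
After move 6 (U): U=GWOR F=BGOG R=YRYR B=BRBB L=WWOG
After move 7 (U): U=OGRW F=YROG R=BRYR B=WWBB L=BGOG
Query: D face = WOYY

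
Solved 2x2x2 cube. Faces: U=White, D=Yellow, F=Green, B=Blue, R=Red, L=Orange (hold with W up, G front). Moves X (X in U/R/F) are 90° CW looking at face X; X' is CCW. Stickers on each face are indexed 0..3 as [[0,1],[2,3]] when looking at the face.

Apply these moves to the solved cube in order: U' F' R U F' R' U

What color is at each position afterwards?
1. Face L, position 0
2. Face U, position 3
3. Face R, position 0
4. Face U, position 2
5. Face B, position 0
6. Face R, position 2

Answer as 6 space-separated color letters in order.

After move 1 (U'): U=WWWW F=OOGG R=GGRR B=RRBB L=BBOO
After move 2 (F'): F=OGOG U=WWGR R=YGYR D=BOYY L=BWOW
After move 3 (R): R=YYRG U=WGGG F=OOOY D=BBYR B=RRWB
After move 4 (U): U=GWGG F=YYOY R=RRRG B=BWWB L=OOOW
After move 5 (F'): F=YYYO U=GWRR R=BRBG D=OWYR L=OGOG
After move 6 (R'): R=RGBB U=GWRB F=YWYR D=OYYO B=RWWB
After move 7 (U): U=RGBW F=RGYR R=RWBB B=OGWB L=YWOG
Query 1: L[0] = Y
Query 2: U[3] = W
Query 3: R[0] = R
Query 4: U[2] = B
Query 5: B[0] = O
Query 6: R[2] = B

Answer: Y W R B O B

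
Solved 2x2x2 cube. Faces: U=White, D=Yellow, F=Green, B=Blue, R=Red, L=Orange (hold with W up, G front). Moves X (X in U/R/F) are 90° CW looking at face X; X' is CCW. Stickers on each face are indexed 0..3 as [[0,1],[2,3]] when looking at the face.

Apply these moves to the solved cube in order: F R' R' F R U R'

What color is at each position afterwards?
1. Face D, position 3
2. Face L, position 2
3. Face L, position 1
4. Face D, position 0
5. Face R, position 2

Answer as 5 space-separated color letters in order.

Answer: O O R R Y

Derivation:
After move 1 (F): F=GGGG U=WWOO R=WRWR D=RRYY L=OYOY
After move 2 (R'): R=RRWW U=WBOB F=GWGO D=RGYG B=YBRB
After move 3 (R'): R=RWRW U=WROY F=GBGB D=RWYO B=GBGB
After move 4 (F): F=GGBB U=WRYY R=OWYW D=RRYO L=OROW
After move 5 (R): R=YOWW U=WGYB F=GRBO D=RGYG B=YBRB
After move 6 (U): U=YWBG F=YOBO R=YBWW B=ORRB L=GROW
After move 7 (R'): R=BWYW U=YRBO F=YWBG D=ROYO B=GRGB
Query 1: D[3] = O
Query 2: L[2] = O
Query 3: L[1] = R
Query 4: D[0] = R
Query 5: R[2] = Y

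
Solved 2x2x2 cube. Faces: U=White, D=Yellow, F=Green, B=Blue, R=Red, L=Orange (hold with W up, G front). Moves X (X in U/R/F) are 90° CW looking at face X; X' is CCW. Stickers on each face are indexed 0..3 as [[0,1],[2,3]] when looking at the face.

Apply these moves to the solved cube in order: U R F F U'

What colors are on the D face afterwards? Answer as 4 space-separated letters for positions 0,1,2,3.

Answer: G W Y O

Derivation:
After move 1 (U): U=WWWW F=RRGG R=BBRR B=OOBB L=GGOO
After move 2 (R): R=RBRB U=WRWG F=RYGY D=YBYO B=WOWB
After move 3 (F): F=GRYY U=WROG R=WBGB D=RRYO L=GYOB
After move 4 (F): F=YGYR U=WRBY R=OBGB D=GWYO L=GROR
After move 5 (U'): U=RYWB F=GRYR R=YGGB B=OBWB L=WOOR
Query: D face = GWYO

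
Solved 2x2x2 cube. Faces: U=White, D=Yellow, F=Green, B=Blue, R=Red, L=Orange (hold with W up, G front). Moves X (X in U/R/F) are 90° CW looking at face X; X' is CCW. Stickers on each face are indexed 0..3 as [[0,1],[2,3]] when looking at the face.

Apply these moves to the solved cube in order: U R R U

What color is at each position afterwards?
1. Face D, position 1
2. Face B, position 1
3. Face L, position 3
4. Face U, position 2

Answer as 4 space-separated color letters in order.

After move 1 (U): U=WWWW F=RRGG R=BBRR B=OOBB L=GGOO
After move 2 (R): R=RBRB U=WRWG F=RYGY D=YBYO B=WOWB
After move 3 (R): R=RRBB U=WYWY F=RBGO D=YWYW B=GORB
After move 4 (U): U=WWYY F=RRGO R=GOBB B=GGRB L=RBOO
Query 1: D[1] = W
Query 2: B[1] = G
Query 3: L[3] = O
Query 4: U[2] = Y

Answer: W G O Y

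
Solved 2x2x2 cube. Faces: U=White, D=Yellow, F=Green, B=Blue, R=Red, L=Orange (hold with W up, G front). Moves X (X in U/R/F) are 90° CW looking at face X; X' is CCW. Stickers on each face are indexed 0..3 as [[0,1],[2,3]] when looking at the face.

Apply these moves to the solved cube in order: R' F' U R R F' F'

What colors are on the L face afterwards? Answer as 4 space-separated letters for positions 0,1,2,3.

After move 1 (R'): R=RRRR U=WBWB F=GWGW D=YGYG B=YBYB
After move 2 (F'): F=WWGG U=WBRR R=GRYR D=OOYG L=OBOW
After move 3 (U): U=RWRB F=GRGG R=YBYR B=OBYB L=WWOW
After move 4 (R): R=YYRB U=RRRG F=GOGG D=OYYO B=BBWB
After move 5 (R): R=RYBY U=RORG F=GYGO D=OWYB B=GBRB
After move 6 (F'): F=YOGG U=RORB R=WYOY D=WWYB L=WGOR
After move 7 (F'): F=OGYG U=ROWO R=WYWY D=GRYB L=WBOR
Query: L face = WBOR

Answer: W B O R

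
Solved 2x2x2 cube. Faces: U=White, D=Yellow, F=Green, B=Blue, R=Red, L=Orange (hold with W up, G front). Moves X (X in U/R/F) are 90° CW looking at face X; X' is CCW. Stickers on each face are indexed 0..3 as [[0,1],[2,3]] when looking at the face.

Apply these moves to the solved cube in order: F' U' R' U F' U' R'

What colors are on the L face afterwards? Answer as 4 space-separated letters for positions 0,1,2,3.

Answer: B B O Y

Derivation:
After move 1 (F'): F=GGGG U=WWRR R=YRYR D=OOYY L=OWOW
After move 2 (U'): U=WRWR F=OWGG R=GGYR B=YRBB L=BBOW
After move 3 (R'): R=GRGY U=WBWY F=ORGR D=OWYG B=YROB
After move 4 (U): U=WWYB F=GRGR R=YRGY B=BBOB L=OROW
After move 5 (F'): F=RRGG U=WWYG R=WROY D=RWYG L=OBOY
After move 6 (U'): U=WGWY F=OBGG R=RROY B=WROB L=BBOY
After move 7 (R'): R=RYRO U=WOWW F=OGGY D=RBYG B=GRWB
Query: L face = BBOY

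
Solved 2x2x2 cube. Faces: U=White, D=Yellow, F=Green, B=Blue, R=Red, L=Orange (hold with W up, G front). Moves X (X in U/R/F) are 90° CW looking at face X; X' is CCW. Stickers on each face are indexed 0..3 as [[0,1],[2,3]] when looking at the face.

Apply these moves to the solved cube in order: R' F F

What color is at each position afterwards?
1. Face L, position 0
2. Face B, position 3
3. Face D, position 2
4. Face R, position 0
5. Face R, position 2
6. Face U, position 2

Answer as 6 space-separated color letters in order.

Answer: O B Y O O G

Derivation:
After move 1 (R'): R=RRRR U=WBWB F=GWGW D=YGYG B=YBYB
After move 2 (F): F=GGWW U=WBOO R=WRBR D=RRYG L=OYOG
After move 3 (F): F=WGWG U=WBGY R=OROR D=BWYG L=OROR
Query 1: L[0] = O
Query 2: B[3] = B
Query 3: D[2] = Y
Query 4: R[0] = O
Query 5: R[2] = O
Query 6: U[2] = G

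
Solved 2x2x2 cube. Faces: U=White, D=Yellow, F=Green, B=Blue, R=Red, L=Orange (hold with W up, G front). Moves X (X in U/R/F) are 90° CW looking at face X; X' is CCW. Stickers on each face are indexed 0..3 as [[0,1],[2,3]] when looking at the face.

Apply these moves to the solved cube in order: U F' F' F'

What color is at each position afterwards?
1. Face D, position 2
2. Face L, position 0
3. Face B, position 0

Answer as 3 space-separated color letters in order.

Answer: Y G O

Derivation:
After move 1 (U): U=WWWW F=RRGG R=BBRR B=OOBB L=GGOO
After move 2 (F'): F=RGRG U=WWBR R=YBYR D=GOYY L=GWOW
After move 3 (F'): F=GGRR U=WWYY R=OBGR D=WWYY L=GROB
After move 4 (F'): F=GRGR U=WWOG R=WBWR D=RBYY L=GYOY
Query 1: D[2] = Y
Query 2: L[0] = G
Query 3: B[0] = O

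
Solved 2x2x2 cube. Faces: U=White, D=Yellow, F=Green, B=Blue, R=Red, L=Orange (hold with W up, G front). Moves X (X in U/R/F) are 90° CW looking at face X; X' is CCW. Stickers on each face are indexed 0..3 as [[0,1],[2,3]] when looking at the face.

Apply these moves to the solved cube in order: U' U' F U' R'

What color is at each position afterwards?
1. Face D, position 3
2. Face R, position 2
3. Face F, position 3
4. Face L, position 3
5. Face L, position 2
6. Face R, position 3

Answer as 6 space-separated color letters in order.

After move 1 (U'): U=WWWW F=OOGG R=GGRR B=RRBB L=BBOO
After move 2 (U'): U=WWWW F=BBGG R=OORR B=GGBB L=RROO
After move 3 (F): F=GBGB U=WWOR R=WOWR D=ROYY L=RYOY
After move 4 (U'): U=WRWO F=RYGB R=GBWR B=WOBB L=GGOY
After move 5 (R'): R=BRGW U=WBWW F=RRGO D=RYYB B=YOOB
Query 1: D[3] = B
Query 2: R[2] = G
Query 3: F[3] = O
Query 4: L[3] = Y
Query 5: L[2] = O
Query 6: R[3] = W

Answer: B G O Y O W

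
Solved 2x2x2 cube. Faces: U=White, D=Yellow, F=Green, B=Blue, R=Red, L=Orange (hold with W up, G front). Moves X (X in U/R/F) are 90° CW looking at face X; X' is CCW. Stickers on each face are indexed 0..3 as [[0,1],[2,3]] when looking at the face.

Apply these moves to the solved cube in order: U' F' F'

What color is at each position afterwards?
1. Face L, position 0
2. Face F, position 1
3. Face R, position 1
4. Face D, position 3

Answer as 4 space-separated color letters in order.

After move 1 (U'): U=WWWW F=OOGG R=GGRR B=RRBB L=BBOO
After move 2 (F'): F=OGOG U=WWGR R=YGYR D=BOYY L=BWOW
After move 3 (F'): F=GGOO U=WWYY R=OGBR D=WWYY L=BROG
Query 1: L[0] = B
Query 2: F[1] = G
Query 3: R[1] = G
Query 4: D[3] = Y

Answer: B G G Y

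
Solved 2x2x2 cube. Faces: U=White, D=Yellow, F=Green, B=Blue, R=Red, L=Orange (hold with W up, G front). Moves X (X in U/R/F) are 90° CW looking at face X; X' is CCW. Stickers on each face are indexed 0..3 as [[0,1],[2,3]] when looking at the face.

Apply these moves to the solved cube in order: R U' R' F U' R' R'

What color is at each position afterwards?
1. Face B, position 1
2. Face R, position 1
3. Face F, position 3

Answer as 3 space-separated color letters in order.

After move 1 (R): R=RRRR U=WGWG F=GYGY D=YBYB B=WBWB
After move 2 (U'): U=GGWW F=OOGY R=GYRR B=RRWB L=WBOO
After move 3 (R'): R=YRGR U=GWWR F=OGGW D=YOYY B=BRBB
After move 4 (F): F=GOWG U=GWOB R=WRRR D=GYYY L=WYOO
After move 5 (U'): U=WBGO F=WYWG R=GORR B=WRBB L=BROO
After move 6 (R'): R=ORGR U=WBGW F=WBWO D=GYYG B=YRYB
After move 7 (R'): R=RROG U=WYGY F=WBWW D=GBYO B=GRYB
Query 1: B[1] = R
Query 2: R[1] = R
Query 3: F[3] = W

Answer: R R W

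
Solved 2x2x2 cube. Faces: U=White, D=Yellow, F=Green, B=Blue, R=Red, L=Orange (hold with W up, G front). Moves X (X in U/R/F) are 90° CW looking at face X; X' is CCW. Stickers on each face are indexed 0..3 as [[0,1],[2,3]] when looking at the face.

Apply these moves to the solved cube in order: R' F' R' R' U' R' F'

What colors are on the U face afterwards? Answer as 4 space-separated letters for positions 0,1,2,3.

Answer: O W Y W

Derivation:
After move 1 (R'): R=RRRR U=WBWB F=GWGW D=YGYG B=YBYB
After move 2 (F'): F=WWGG U=WBRR R=GRYR D=OOYG L=OBOW
After move 3 (R'): R=RRGY U=WYRY F=WBGR D=OWYG B=GBOB
After move 4 (R'): R=RYRG U=WORG F=WYGY D=OBYR B=GBWB
After move 5 (U'): U=OGWR F=OBGY R=WYRG B=RYWB L=GBOW
After move 6 (R'): R=YGWR U=OWWR F=OGGR D=OBYY B=RYBB
After move 7 (F'): F=GROG U=OWYW R=BGOR D=BWYY L=GROW
Query: U face = OWYW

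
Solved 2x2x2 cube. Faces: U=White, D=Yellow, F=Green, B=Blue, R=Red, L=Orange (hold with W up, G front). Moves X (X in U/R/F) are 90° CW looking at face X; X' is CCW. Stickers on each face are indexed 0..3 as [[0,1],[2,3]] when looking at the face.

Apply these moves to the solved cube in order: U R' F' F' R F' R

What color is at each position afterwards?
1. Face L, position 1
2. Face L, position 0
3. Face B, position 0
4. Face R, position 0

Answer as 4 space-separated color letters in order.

After move 1 (U): U=WWWW F=RRGG R=BBRR B=OOBB L=GGOO
After move 2 (R'): R=BRBR U=WBWO F=RWGW D=YRYG B=YOYB
After move 3 (F'): F=WWRG U=WBBB R=RRYR D=GOYG L=GOOW
After move 4 (F'): F=WGWR U=WBRY R=ORGR D=OWYG L=GBOB
After move 5 (R): R=GORR U=WGRR F=WWWG D=OYYY B=YOBB
After move 6 (F'): F=WGWW U=WGGR R=YOOR D=BBYY L=GROR
After move 7 (R): R=OYRO U=WGGW F=WBWY D=BBYY B=ROGB
Query 1: L[1] = R
Query 2: L[0] = G
Query 3: B[0] = R
Query 4: R[0] = O

Answer: R G R O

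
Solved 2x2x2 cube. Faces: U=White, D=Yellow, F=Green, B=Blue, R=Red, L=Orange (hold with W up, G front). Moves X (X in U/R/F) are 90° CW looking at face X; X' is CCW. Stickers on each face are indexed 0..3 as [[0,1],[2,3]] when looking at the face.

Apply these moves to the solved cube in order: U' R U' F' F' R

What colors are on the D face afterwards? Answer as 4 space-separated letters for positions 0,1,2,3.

After move 1 (U'): U=WWWW F=OOGG R=GGRR B=RRBB L=BBOO
After move 2 (R): R=RGRG U=WOWG F=OYGY D=YBYR B=WRWB
After move 3 (U'): U=OGWW F=BBGY R=OYRG B=RGWB L=WROO
After move 4 (F'): F=BYBG U=OGOR R=BYYG D=ROYR L=WWOW
After move 5 (F'): F=YGBB U=OGBY R=OYRG D=WWYR L=WROO
After move 6 (R): R=ROGY U=OGBB F=YWBR D=WWYR B=YGGB
Query: D face = WWYR

Answer: W W Y R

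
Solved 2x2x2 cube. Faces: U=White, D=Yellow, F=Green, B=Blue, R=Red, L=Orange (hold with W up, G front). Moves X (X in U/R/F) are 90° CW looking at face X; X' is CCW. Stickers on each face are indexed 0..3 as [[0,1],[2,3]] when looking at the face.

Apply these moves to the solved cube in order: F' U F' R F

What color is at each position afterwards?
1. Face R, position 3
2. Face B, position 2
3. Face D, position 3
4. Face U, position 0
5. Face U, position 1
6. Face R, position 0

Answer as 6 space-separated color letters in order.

After move 1 (F'): F=GGGG U=WWRR R=YRYR D=OOYY L=OWOW
After move 2 (U): U=RWRW F=YRGG R=BBYR B=OWBB L=GGOW
After move 3 (F'): F=RGYG U=RWBY R=OBOR D=GWYY L=GWOR
After move 4 (R): R=OORB U=RGBG F=RWYY D=GBYO B=YWWB
After move 5 (F): F=YRYW U=RGRW R=BOGB D=ROYO L=GGOB
Query 1: R[3] = B
Query 2: B[2] = W
Query 3: D[3] = O
Query 4: U[0] = R
Query 5: U[1] = G
Query 6: R[0] = B

Answer: B W O R G B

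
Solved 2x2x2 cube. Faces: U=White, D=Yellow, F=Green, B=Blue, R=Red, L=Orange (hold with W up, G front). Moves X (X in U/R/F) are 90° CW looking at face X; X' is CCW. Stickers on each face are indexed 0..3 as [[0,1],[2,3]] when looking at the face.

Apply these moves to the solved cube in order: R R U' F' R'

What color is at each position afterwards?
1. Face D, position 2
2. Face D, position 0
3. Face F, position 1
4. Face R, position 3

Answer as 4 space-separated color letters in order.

After move 1 (R): R=RRRR U=WGWG F=GYGY D=YBYB B=WBWB
After move 2 (R): R=RRRR U=WYWY F=GBGB D=YWYW B=GBGB
After move 3 (U'): U=YYWW F=OOGB R=GBRR B=RRGB L=GBOO
After move 4 (F'): F=OBOG U=YYGR R=WBYR D=BOYW L=GWOW
After move 5 (R'): R=BRWY U=YGGR F=OYOR D=BBYG B=WROB
Query 1: D[2] = Y
Query 2: D[0] = B
Query 3: F[1] = Y
Query 4: R[3] = Y

Answer: Y B Y Y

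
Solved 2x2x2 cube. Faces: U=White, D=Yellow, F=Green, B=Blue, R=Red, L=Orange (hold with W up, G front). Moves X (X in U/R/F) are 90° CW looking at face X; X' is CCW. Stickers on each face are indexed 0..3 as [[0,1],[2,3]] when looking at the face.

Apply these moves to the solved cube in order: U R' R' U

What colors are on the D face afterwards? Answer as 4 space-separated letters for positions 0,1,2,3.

After move 1 (U): U=WWWW F=RRGG R=BBRR B=OOBB L=GGOO
After move 2 (R'): R=BRBR U=WBWO F=RWGW D=YRYG B=YOYB
After move 3 (R'): R=RRBB U=WYWY F=RBGO D=YWYW B=GORB
After move 4 (U): U=WWYY F=RRGO R=GOBB B=GGRB L=RBOO
Query: D face = YWYW

Answer: Y W Y W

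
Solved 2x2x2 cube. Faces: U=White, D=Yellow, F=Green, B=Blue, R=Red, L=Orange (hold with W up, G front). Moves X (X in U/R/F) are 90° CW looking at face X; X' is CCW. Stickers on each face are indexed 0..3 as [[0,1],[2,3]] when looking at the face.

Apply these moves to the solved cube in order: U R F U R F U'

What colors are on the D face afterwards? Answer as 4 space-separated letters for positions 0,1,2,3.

Answer: B G Y G

Derivation:
After move 1 (U): U=WWWW F=RRGG R=BBRR B=OOBB L=GGOO
After move 2 (R): R=RBRB U=WRWG F=RYGY D=YBYO B=WOWB
After move 3 (F): F=GRYY U=WROG R=WBGB D=RRYO L=GYOB
After move 4 (U): U=OWGR F=WBYY R=WOGB B=GYWB L=GROB
After move 5 (R): R=GWBO U=OBGY F=WRYO D=RWYG B=RYWB
After move 6 (F): F=YWOR U=OBBR R=GWYO D=BGYG L=GROW
After move 7 (U'): U=BROB F=GROR R=YWYO B=GWWB L=RYOW
Query: D face = BGYG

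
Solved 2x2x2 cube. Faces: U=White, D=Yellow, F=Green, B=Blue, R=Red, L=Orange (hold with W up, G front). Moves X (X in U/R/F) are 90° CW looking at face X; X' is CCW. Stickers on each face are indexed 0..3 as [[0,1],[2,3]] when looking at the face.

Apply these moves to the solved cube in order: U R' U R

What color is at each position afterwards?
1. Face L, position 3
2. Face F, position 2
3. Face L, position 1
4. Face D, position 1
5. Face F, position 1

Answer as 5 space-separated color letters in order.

After move 1 (U): U=WWWW F=RRGG R=BBRR B=OOBB L=GGOO
After move 2 (R'): R=BRBR U=WBWO F=RWGW D=YRYG B=YOYB
After move 3 (U): U=WWOB F=BRGW R=YOBR B=GGYB L=RWOO
After move 4 (R): R=BYRO U=WROW F=BRGG D=YYYG B=BGWB
Query 1: L[3] = O
Query 2: F[2] = G
Query 3: L[1] = W
Query 4: D[1] = Y
Query 5: F[1] = R

Answer: O G W Y R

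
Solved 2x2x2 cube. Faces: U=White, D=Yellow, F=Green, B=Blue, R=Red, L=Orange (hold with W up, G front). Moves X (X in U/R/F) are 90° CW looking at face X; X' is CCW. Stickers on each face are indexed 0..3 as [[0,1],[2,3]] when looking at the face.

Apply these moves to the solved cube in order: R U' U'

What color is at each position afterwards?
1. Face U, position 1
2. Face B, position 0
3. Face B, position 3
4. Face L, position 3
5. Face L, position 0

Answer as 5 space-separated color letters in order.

Answer: W G B O R

Derivation:
After move 1 (R): R=RRRR U=WGWG F=GYGY D=YBYB B=WBWB
After move 2 (U'): U=GGWW F=OOGY R=GYRR B=RRWB L=WBOO
After move 3 (U'): U=GWGW F=WBGY R=OORR B=GYWB L=RROO
Query 1: U[1] = W
Query 2: B[0] = G
Query 3: B[3] = B
Query 4: L[3] = O
Query 5: L[0] = R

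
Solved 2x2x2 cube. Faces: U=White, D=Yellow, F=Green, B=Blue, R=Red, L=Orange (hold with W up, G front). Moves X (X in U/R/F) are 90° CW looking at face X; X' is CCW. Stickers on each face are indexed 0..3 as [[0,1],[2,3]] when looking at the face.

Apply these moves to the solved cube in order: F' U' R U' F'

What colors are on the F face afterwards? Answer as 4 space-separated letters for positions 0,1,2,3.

After move 1 (F'): F=GGGG U=WWRR R=YRYR D=OOYY L=OWOW
After move 2 (U'): U=WRWR F=OWGG R=GGYR B=YRBB L=BBOW
After move 3 (R): R=YGRG U=WWWG F=OOGY D=OBYY B=RRRB
After move 4 (U'): U=WGWW F=BBGY R=OORG B=YGRB L=RROW
After move 5 (F'): F=BYBG U=WGOR R=BOOG D=RWYY L=RWOW
Query: F face = BYBG

Answer: B Y B G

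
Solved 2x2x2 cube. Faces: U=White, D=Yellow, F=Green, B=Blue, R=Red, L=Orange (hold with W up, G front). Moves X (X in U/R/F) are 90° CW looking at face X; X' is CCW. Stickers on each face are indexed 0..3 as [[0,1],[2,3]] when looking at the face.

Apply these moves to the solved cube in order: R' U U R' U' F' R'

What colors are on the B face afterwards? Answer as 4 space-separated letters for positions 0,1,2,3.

After move 1 (R'): R=RRRR U=WBWB F=GWGW D=YGYG B=YBYB
After move 2 (U): U=WWBB F=RRGW R=YBRR B=OOYB L=GWOO
After move 3 (U): U=BWBW F=YBGW R=OORR B=GWYB L=RROO
After move 4 (R'): R=OROR U=BYBG F=YWGW D=YBYW B=GWGB
After move 5 (U'): U=YGBB F=RRGW R=YWOR B=ORGB L=GWOO
After move 6 (F'): F=RWRG U=YGYO R=BWYR D=WOYW L=GBOB
After move 7 (R'): R=WRBY U=YGYO F=RGRO D=WWYG B=WROB
Query: B face = WROB

Answer: W R O B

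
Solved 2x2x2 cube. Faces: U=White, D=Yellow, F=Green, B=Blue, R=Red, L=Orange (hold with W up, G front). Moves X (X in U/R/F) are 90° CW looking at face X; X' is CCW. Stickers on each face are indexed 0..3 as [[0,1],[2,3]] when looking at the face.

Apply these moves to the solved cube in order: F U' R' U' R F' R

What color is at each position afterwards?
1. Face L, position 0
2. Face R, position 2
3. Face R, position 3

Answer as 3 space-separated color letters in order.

After move 1 (F): F=GGGG U=WWOO R=WRWR D=RRYY L=OYOY
After move 2 (U'): U=WOWO F=OYGG R=GGWR B=WRBB L=BBOY
After move 3 (R'): R=GRGW U=WBWW F=OOGO D=RYYG B=YRRB
After move 4 (U'): U=BWWW F=BBGO R=OOGW B=GRRB L=YROY
After move 5 (R): R=GOWO U=BBWO F=BYGG D=RRYG B=WRWB
After move 6 (F'): F=YGBG U=BBGW R=RORO D=RYYG L=YOOW
After move 7 (R): R=RROO U=BGGG F=YYBG D=RWYW B=WRBB
Query 1: L[0] = Y
Query 2: R[2] = O
Query 3: R[3] = O

Answer: Y O O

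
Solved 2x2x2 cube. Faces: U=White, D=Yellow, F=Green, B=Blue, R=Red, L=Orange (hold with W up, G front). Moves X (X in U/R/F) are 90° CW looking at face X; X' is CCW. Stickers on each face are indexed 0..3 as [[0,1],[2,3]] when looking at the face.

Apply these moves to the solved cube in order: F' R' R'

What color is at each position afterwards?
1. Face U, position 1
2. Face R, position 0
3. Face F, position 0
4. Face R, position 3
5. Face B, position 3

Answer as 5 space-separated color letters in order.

After move 1 (F'): F=GGGG U=WWRR R=YRYR D=OOYY L=OWOW
After move 2 (R'): R=RRYY U=WBRB F=GWGR D=OGYG B=YBOB
After move 3 (R'): R=RYRY U=WORY F=GBGB D=OWYR B=GBGB
Query 1: U[1] = O
Query 2: R[0] = R
Query 3: F[0] = G
Query 4: R[3] = Y
Query 5: B[3] = B

Answer: O R G Y B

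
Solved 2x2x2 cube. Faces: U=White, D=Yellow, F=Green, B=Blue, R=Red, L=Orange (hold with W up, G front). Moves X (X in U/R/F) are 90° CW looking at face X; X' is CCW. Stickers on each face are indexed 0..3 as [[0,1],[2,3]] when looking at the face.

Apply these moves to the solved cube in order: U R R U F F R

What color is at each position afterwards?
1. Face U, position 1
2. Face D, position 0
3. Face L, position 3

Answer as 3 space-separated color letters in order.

After move 1 (U): U=WWWW F=RRGG R=BBRR B=OOBB L=GGOO
After move 2 (R): R=RBRB U=WRWG F=RYGY D=YBYO B=WOWB
After move 3 (R): R=RRBB U=WYWY F=RBGO D=YWYW B=GORB
After move 4 (U): U=WWYY F=RRGO R=GOBB B=GGRB L=RBOO
After move 5 (F): F=GROR U=WWOB R=YOYB D=BGYW L=RYOW
After move 6 (F): F=OGRR U=WWWY R=OOBB D=YYYW L=RBOG
After move 7 (R): R=BOBO U=WGWR F=OYRW D=YRYG B=YGWB
Query 1: U[1] = G
Query 2: D[0] = Y
Query 3: L[3] = G

Answer: G Y G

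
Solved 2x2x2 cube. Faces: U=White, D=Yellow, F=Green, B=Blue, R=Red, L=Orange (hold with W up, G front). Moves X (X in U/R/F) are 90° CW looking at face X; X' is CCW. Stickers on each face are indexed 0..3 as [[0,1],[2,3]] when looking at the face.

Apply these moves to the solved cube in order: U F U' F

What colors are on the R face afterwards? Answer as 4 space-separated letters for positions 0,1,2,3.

Answer: W R O R

Derivation:
After move 1 (U): U=WWWW F=RRGG R=BBRR B=OOBB L=GGOO
After move 2 (F): F=GRGR U=WWOG R=WBWR D=RBYY L=GYOY
After move 3 (U'): U=WGWO F=GYGR R=GRWR B=WBBB L=OOOY
After move 4 (F): F=GGRY U=WGYO R=WROR D=WGYY L=OROB
Query: R face = WROR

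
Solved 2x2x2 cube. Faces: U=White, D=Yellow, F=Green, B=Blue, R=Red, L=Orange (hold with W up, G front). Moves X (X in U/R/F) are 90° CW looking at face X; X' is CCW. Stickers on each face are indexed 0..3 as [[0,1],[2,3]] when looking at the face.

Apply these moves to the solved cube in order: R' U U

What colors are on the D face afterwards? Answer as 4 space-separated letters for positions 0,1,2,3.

After move 1 (R'): R=RRRR U=WBWB F=GWGW D=YGYG B=YBYB
After move 2 (U): U=WWBB F=RRGW R=YBRR B=OOYB L=GWOO
After move 3 (U): U=BWBW F=YBGW R=OORR B=GWYB L=RROO
Query: D face = YGYG

Answer: Y G Y G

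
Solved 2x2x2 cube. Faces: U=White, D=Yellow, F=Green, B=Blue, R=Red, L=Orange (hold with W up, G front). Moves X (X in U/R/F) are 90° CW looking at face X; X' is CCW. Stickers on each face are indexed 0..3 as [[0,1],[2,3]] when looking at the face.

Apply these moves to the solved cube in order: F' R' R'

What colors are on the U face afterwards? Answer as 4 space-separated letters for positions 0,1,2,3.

After move 1 (F'): F=GGGG U=WWRR R=YRYR D=OOYY L=OWOW
After move 2 (R'): R=RRYY U=WBRB F=GWGR D=OGYG B=YBOB
After move 3 (R'): R=RYRY U=WORY F=GBGB D=OWYR B=GBGB
Query: U face = WORY

Answer: W O R Y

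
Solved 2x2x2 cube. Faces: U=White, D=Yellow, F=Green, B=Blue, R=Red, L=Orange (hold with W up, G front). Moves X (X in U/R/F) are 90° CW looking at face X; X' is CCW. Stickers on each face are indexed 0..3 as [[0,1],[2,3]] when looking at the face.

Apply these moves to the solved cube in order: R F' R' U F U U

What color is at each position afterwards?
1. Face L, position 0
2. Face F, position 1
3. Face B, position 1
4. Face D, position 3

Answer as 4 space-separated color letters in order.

After move 1 (R): R=RRRR U=WGWG F=GYGY D=YBYB B=WBWB
After move 2 (F'): F=YYGG U=WGRR R=BRYR D=OOYB L=OGOW
After move 3 (R'): R=RRBY U=WWRW F=YGGR D=OYYG B=BBOB
After move 4 (U): U=RWWW F=RRGR R=BBBY B=OGOB L=YGOW
After move 5 (F): F=GRRR U=RWWG R=WBWY D=BBYG L=YOOY
After move 6 (U): U=WRGW F=WBRR R=OGWY B=YOOB L=GROY
After move 7 (U): U=GWWR F=OGRR R=YOWY B=GROB L=WBOY
Query 1: L[0] = W
Query 2: F[1] = G
Query 3: B[1] = R
Query 4: D[3] = G

Answer: W G R G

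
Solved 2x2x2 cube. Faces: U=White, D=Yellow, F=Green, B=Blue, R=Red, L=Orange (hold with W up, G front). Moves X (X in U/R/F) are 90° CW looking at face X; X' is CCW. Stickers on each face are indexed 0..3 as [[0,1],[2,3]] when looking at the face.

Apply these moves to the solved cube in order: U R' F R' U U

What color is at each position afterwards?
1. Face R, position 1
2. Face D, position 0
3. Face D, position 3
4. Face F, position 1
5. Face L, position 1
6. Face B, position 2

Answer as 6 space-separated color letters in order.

Answer: Y B W O R B

Derivation:
After move 1 (U): U=WWWW F=RRGG R=BBRR B=OOBB L=GGOO
After move 2 (R'): R=BRBR U=WBWO F=RWGW D=YRYG B=YOYB
After move 3 (F): F=GRWW U=WBOG R=WROR D=BBYG L=GYOR
After move 4 (R'): R=RRWO U=WYOY F=GBWG D=BRYW B=GOBB
After move 5 (U): U=OWYY F=RRWG R=GOWO B=GYBB L=GBOR
After move 6 (U): U=YOYW F=GOWG R=GYWO B=GBBB L=RROR
Query 1: R[1] = Y
Query 2: D[0] = B
Query 3: D[3] = W
Query 4: F[1] = O
Query 5: L[1] = R
Query 6: B[2] = B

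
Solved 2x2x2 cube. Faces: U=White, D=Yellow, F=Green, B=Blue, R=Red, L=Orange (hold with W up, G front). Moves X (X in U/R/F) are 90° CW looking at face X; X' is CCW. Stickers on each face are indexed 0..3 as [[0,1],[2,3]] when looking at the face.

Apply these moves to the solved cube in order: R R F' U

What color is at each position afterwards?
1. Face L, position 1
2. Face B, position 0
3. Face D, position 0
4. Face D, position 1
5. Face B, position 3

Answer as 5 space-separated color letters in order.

After move 1 (R): R=RRRR U=WGWG F=GYGY D=YBYB B=WBWB
After move 2 (R): R=RRRR U=WYWY F=GBGB D=YWYW B=GBGB
After move 3 (F'): F=BBGG U=WYRR R=WRYR D=OOYW L=OYOW
After move 4 (U): U=RWRY F=WRGG R=GBYR B=OYGB L=BBOW
Query 1: L[1] = B
Query 2: B[0] = O
Query 3: D[0] = O
Query 4: D[1] = O
Query 5: B[3] = B

Answer: B O O O B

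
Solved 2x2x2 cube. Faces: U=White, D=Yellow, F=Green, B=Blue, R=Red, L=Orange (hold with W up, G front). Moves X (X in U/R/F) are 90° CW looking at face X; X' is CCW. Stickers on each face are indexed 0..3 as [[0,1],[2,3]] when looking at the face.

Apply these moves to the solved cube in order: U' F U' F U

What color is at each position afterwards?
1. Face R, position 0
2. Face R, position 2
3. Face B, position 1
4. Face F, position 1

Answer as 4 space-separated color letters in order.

Answer: W O R O

Derivation:
After move 1 (U'): U=WWWW F=OOGG R=GGRR B=RRBB L=BBOO
After move 2 (F): F=GOGO U=WWOB R=WGWR D=RGYY L=BYOY
After move 3 (U'): U=WBWO F=BYGO R=GOWR B=WGBB L=RROY
After move 4 (F): F=GBOY U=WBYR R=WOOR D=WGYY L=RROG
After move 5 (U): U=YWRB F=WOOY R=WGOR B=RRBB L=GBOG
Query 1: R[0] = W
Query 2: R[2] = O
Query 3: B[1] = R
Query 4: F[1] = O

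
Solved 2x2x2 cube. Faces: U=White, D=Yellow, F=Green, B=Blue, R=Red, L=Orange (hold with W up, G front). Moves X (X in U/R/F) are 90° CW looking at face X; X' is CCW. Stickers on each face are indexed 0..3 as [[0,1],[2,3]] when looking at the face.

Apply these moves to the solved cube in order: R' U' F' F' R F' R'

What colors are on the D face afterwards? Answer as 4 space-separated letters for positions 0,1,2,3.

After move 1 (R'): R=RRRR U=WBWB F=GWGW D=YGYG B=YBYB
After move 2 (U'): U=BBWW F=OOGW R=GWRR B=RRYB L=YBOO
After move 3 (F'): F=OWOG U=BBGR R=GWYR D=BOYG L=YWOW
After move 4 (F'): F=WGOO U=BBGY R=OWBR D=WWYG L=YROG
After move 5 (R): R=BORW U=BGGO F=WWOG D=WYYR B=YRBB
After move 6 (F'): F=WGWO U=BGBR R=YOWW D=RGYR L=YOOG
After move 7 (R'): R=OWYW U=BBBY F=WGWR D=RGYO B=RRGB
Query: D face = RGYO

Answer: R G Y O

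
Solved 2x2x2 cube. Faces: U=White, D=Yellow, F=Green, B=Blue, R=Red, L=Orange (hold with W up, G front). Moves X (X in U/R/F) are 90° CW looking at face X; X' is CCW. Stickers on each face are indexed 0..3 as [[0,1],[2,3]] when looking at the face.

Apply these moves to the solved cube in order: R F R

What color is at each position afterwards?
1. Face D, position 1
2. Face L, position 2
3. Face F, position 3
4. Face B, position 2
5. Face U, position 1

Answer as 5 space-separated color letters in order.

Answer: W O B G G

Derivation:
After move 1 (R): R=RRRR U=WGWG F=GYGY D=YBYB B=WBWB
After move 2 (F): F=GGYY U=WGOO R=WRGR D=RRYB L=OYOB
After move 3 (R): R=GWRR U=WGOY F=GRYB D=RWYW B=OBGB
Query 1: D[1] = W
Query 2: L[2] = O
Query 3: F[3] = B
Query 4: B[2] = G
Query 5: U[1] = G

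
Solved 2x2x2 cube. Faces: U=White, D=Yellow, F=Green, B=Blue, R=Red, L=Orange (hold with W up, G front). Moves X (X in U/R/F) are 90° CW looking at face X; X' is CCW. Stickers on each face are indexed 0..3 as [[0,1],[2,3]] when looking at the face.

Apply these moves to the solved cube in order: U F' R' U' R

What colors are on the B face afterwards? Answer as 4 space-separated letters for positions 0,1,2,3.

Answer: B R O B

Derivation:
After move 1 (U): U=WWWW F=RRGG R=BBRR B=OOBB L=GGOO
After move 2 (F'): F=RGRG U=WWBR R=YBYR D=GOYY L=GWOW
After move 3 (R'): R=BRYY U=WBBO F=RWRR D=GGYG B=YOOB
After move 4 (U'): U=BOWB F=GWRR R=RWYY B=BROB L=YOOW
After move 5 (R): R=YRYW U=BWWR F=GGRG D=GOYB B=BROB
Query: B face = BROB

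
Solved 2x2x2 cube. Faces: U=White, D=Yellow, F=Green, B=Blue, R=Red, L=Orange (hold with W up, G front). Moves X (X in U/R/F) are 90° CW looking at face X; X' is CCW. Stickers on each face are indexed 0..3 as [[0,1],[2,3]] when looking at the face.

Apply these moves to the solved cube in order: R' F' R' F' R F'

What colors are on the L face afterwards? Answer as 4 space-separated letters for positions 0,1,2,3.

Answer: O G O R

Derivation:
After move 1 (R'): R=RRRR U=WBWB F=GWGW D=YGYG B=YBYB
After move 2 (F'): F=WWGG U=WBRR R=GRYR D=OOYG L=OBOW
After move 3 (R'): R=RRGY U=WYRY F=WBGR D=OWYG B=GBOB
After move 4 (F'): F=BRWG U=WYRG R=WROY D=BWYG L=OYOR
After move 5 (R): R=OWYR U=WRRG F=BWWG D=BOYG B=GBYB
After move 6 (F'): F=WGBW U=WROY R=OWBR D=YRYG L=OGOR
Query: L face = OGOR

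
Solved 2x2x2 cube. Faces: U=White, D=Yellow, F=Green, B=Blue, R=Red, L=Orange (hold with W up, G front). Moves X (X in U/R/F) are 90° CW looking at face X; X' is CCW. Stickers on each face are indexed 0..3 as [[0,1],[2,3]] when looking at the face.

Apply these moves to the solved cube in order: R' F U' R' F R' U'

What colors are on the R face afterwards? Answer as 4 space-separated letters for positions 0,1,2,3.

Answer: W Y W W

Derivation:
After move 1 (R'): R=RRRR U=WBWB F=GWGW D=YGYG B=YBYB
After move 2 (F): F=GGWW U=WBOO R=WRBR D=RRYG L=OYOG
After move 3 (U'): U=BOWO F=OYWW R=GGBR B=WRYB L=YBOG
After move 4 (R'): R=GRGB U=BYWW F=OOWO D=RYYW B=GRRB
After move 5 (F): F=WOOO U=BYGB R=WRWB D=GGYW L=YROY
After move 6 (R'): R=RBWW U=BRGG F=WYOB D=GOYO B=WRGB
After move 7 (U'): U=RGBG F=YROB R=WYWW B=RBGB L=WROY
Query: R face = WYWW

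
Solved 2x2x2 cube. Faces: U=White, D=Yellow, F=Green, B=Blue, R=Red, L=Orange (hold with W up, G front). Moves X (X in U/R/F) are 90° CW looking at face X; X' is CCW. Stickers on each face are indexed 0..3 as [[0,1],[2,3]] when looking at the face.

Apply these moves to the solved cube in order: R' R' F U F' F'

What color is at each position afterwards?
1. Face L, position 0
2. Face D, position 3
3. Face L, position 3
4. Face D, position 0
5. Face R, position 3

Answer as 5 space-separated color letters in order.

After move 1 (R'): R=RRRR U=WBWB F=GWGW D=YGYG B=YBYB
After move 2 (R'): R=RRRR U=WYWY F=GBGB D=YWYW B=GBGB
After move 3 (F): F=GGBB U=WYOO R=WRYR D=RRYW L=OYOW
After move 4 (U): U=OWOY F=WRBB R=GBYR B=OYGB L=GGOW
After move 5 (F'): F=RBWB U=OWGY R=RBRR D=GWYW L=GYOO
After move 6 (F'): F=BBRW U=OWRR R=WBGR D=YOYW L=GYOG
Query 1: L[0] = G
Query 2: D[3] = W
Query 3: L[3] = G
Query 4: D[0] = Y
Query 5: R[3] = R

Answer: G W G Y R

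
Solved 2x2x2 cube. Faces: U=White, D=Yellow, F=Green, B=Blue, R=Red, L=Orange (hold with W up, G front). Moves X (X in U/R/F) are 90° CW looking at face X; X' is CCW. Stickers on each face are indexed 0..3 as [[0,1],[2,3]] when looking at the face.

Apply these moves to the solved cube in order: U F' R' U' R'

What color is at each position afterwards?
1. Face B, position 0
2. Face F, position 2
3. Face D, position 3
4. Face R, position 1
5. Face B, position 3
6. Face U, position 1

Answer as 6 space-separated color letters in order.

Answer: G R R Y B O

Derivation:
After move 1 (U): U=WWWW F=RRGG R=BBRR B=OOBB L=GGOO
After move 2 (F'): F=RGRG U=WWBR R=YBYR D=GOYY L=GWOW
After move 3 (R'): R=BRYY U=WBBO F=RWRR D=GGYG B=YOOB
After move 4 (U'): U=BOWB F=GWRR R=RWYY B=BROB L=YOOW
After move 5 (R'): R=WYRY U=BOWB F=GORB D=GWYR B=GRGB
Query 1: B[0] = G
Query 2: F[2] = R
Query 3: D[3] = R
Query 4: R[1] = Y
Query 5: B[3] = B
Query 6: U[1] = O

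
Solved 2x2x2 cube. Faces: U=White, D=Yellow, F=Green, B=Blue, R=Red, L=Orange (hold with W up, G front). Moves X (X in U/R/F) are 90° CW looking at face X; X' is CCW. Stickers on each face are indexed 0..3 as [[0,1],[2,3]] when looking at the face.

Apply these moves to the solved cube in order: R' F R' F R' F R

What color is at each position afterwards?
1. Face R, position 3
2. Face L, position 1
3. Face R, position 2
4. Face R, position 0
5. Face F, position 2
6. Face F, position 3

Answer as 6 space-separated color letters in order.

Answer: B W Y G Y B

Derivation:
After move 1 (R'): R=RRRR U=WBWB F=GWGW D=YGYG B=YBYB
After move 2 (F): F=GGWW U=WBOO R=WRBR D=RRYG L=OYOG
After move 3 (R'): R=RRWB U=WYOY F=GBWO D=RGYW B=GBRB
After move 4 (F): F=WGOB U=WYGY R=ORYB D=WRYW L=OROG
After move 5 (R'): R=RBOY U=WRGG F=WYOY D=WGYB B=WBRB
After move 6 (F): F=OWYY U=WRGR R=GBGY D=ORYB L=OWOG
After move 7 (R): R=GGYB U=WWGY F=ORYB D=ORYW B=RBRB
Query 1: R[3] = B
Query 2: L[1] = W
Query 3: R[2] = Y
Query 4: R[0] = G
Query 5: F[2] = Y
Query 6: F[3] = B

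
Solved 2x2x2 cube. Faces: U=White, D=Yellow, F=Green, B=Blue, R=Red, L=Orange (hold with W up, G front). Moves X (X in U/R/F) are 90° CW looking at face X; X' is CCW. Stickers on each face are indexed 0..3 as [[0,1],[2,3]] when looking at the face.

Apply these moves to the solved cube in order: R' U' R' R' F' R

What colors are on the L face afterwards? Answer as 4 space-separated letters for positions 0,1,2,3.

After move 1 (R'): R=RRRR U=WBWB F=GWGW D=YGYG B=YBYB
After move 2 (U'): U=BBWW F=OOGW R=GWRR B=RRYB L=YBOO
After move 3 (R'): R=WRGR U=BYWR F=OBGW D=YOYW B=GRGB
After move 4 (R'): R=RRWG U=BGWG F=OYGR D=YBYW B=WROB
After move 5 (F'): F=YROG U=BGRW R=BRYG D=BOYW L=YGOW
After move 6 (R): R=YBGR U=BRRG F=YOOW D=BOYW B=WRGB
Query: L face = YGOW

Answer: Y G O W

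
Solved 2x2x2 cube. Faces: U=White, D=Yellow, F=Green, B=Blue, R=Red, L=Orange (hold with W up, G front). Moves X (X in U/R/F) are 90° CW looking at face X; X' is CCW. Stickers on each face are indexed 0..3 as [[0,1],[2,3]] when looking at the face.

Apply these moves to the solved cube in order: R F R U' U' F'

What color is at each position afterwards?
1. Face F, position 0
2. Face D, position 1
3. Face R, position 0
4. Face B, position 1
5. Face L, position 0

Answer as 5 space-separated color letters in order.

After move 1 (R): R=RRRR U=WGWG F=GYGY D=YBYB B=WBWB
After move 2 (F): F=GGYY U=WGOO R=WRGR D=RRYB L=OYOB
After move 3 (R): R=GWRR U=WGOY F=GRYB D=RWYW B=OBGB
After move 4 (U'): U=GYWO F=OYYB R=GRRR B=GWGB L=OBOB
After move 5 (U'): U=YOGW F=OBYB R=OYRR B=GRGB L=GWOB
After move 6 (F'): F=BBOY U=YOOR R=WYRR D=WBYW L=GWOG
Query 1: F[0] = B
Query 2: D[1] = B
Query 3: R[0] = W
Query 4: B[1] = R
Query 5: L[0] = G

Answer: B B W R G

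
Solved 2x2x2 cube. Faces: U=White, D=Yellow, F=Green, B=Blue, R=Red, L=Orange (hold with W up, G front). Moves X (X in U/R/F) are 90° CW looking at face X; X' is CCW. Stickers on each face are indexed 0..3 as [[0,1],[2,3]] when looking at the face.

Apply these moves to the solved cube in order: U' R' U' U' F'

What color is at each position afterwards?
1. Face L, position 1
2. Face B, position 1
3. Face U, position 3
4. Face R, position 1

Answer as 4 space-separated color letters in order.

Answer: W W G B

Derivation:
After move 1 (U'): U=WWWW F=OOGG R=GGRR B=RRBB L=BBOO
After move 2 (R'): R=GRGR U=WBWR F=OWGW D=YOYG B=YRYB
After move 3 (U'): U=BRWW F=BBGW R=OWGR B=GRYB L=YROO
After move 4 (U'): U=RWBW F=YRGW R=BBGR B=OWYB L=GROO
After move 5 (F'): F=RWYG U=RWBG R=OBYR D=ROYG L=GWOB
Query 1: L[1] = W
Query 2: B[1] = W
Query 3: U[3] = G
Query 4: R[1] = B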